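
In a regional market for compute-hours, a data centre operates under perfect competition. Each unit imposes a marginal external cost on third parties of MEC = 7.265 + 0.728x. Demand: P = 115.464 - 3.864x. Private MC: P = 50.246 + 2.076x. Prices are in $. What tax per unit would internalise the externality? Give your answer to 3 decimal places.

Social marginal cost = private MC + MEC = 57.511 + 2.804x.
Set SMC = demand: 57.511 + 2.804x = 115.464 - 3.864x → x* = 8.6912.
The Pigouvian tax equals MEC at x*: 7.265 + 0.728×8.6912 = 13.5922.

tax = $13.592 per unit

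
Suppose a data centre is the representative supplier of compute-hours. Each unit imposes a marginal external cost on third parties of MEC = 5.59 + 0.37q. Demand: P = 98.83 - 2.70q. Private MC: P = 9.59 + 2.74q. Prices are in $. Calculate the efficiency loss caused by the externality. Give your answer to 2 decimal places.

Market equilibrium (private): 9.59 + 2.74q = 98.83 - 2.70q → q_m = 16.4044.
Social marginal cost = private MC + MEC = 15.18 + 3.11q.
Set SMC = demand: 15.18 + 3.11q = 98.83 - 2.70q → q* = 14.3976.
The loss is the area between SMC and demand from q* to q_m; with linear curves that's a triangle of height MEC(q_m).
DWL = ½ × 2.0068 × 11.6596 = 11.6992.

DWL = $11.70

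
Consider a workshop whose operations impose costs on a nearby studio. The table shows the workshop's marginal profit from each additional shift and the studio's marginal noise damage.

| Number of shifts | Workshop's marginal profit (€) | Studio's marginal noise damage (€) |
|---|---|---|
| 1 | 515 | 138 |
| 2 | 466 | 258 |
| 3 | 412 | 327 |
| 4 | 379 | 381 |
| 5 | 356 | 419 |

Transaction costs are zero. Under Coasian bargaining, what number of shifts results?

Bargaining reaches the level where marginal profit last exceeds marginal noise damage.
That holds through level 3 (412 ≥ 327) but not at 4 (379 < 381).

3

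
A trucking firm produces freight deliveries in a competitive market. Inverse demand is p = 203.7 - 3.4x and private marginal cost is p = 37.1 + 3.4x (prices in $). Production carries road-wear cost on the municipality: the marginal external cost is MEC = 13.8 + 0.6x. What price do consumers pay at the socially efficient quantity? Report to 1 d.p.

P = $133.5

Social marginal cost = private MC + MEC = 50.9 + 4.0x.
Set SMC = demand: 50.9 + 4.0x = 203.7 - 3.4x → x* = 20.6486.
Consumer price on the demand curve at x*: 203.7 − 3.4×20.6486 = 133.4948.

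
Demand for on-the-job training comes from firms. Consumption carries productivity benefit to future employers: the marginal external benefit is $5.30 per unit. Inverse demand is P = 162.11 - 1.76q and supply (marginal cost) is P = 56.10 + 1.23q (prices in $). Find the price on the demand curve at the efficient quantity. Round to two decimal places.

P = $96.59

Social marginal benefit = demand + MEB = 167.41 - 1.76q.
Set SMB = MC: 167.41 - 1.76q = 56.10 + 1.23q → q* = 37.2274.
Consumer price on the demand curve at q*: 162.11 − 1.76×37.2274 = 96.5898.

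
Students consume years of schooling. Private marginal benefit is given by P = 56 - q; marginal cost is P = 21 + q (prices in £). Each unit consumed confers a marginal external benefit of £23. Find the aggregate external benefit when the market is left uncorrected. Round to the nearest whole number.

£403

Market equilibrium (private): 21 + q = 56 - q → q_m = 17.5000.
Total external benefit = MEB × q_m = 23 × 17.5000 = 402.5000.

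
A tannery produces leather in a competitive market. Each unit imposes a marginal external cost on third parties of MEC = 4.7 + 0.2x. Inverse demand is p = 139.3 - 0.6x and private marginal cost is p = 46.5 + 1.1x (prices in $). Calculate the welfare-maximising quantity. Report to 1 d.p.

Social marginal cost = private MC + MEC = 51.2 + 1.3x.
Set SMC = demand: 51.2 + 1.3x = 139.3 - 0.6x → x* = 46.3684.

x* = 46.4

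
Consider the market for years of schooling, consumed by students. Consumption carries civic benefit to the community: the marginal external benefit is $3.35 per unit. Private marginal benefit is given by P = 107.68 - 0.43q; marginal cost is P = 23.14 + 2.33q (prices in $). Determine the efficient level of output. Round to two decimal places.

q* = 31.84

Social marginal benefit = demand + MEB = 111.03 - 0.43q.
Set SMB = MC: 111.03 - 0.43q = 23.14 + 2.33q → q* = 31.8442.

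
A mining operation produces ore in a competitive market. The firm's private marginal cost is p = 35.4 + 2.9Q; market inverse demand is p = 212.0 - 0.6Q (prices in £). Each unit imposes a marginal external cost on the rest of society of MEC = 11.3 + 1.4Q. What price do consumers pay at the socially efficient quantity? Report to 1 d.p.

P = £191.8

Social marginal cost = private MC + MEC = 46.7 + 4.3Q.
Set SMC = demand: 46.7 + 4.3Q = 212.0 - 0.6Q → Q* = 33.7347.
Consumer price on the demand curve at Q*: 212.0 − 0.6×33.7347 = 191.7592.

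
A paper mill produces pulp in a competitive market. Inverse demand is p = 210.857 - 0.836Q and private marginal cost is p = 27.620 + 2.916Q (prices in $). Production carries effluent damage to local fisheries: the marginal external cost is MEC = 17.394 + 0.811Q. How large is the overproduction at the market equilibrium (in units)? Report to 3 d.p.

12.492 units

Market equilibrium (private): 27.620 + 2.916Q = 210.857 - 0.836Q → Q_m = 48.8372.
Social marginal cost = private MC + MEC = 45.014 + 3.727Q.
Set SMC = demand: 45.014 + 3.727Q = 210.857 - 0.836Q → Q* = 36.3452.
Gap = |48.8372 − 36.3452| = 12.4920.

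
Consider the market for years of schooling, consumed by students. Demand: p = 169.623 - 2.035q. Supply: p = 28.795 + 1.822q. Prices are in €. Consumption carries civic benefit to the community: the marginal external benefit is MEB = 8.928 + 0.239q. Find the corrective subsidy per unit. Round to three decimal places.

Social marginal benefit = demand + MEB = 178.551 - 1.796q.
Set SMB = MC: 178.551 - 1.796q = 28.795 + 1.822q → q* = 41.3919.
The Pigouvian subsidy equals MEB at q*: 8.928 + 0.239×41.3919 = 18.8207.

subsidy = €18.821 per unit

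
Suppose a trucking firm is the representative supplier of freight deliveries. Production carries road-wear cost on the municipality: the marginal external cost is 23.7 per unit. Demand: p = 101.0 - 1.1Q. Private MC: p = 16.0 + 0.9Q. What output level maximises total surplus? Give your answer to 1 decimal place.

Social marginal cost = private MC + MEC = 39.7 + 0.9Q.
Set SMC = demand: 39.7 + 0.9Q = 101.0 - 1.1Q → Q* = 30.6500.

Q* = 30.7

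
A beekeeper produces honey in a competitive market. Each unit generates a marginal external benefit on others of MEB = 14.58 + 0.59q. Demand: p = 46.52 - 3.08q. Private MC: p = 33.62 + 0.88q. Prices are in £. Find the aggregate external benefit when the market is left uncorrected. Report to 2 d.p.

Market equilibrium (private): 33.62 + 0.88q = 46.52 - 3.08q → q_m = 3.2576.
Total external benefit = ∫₀^{q_m} (14.58 + 0.59q) dq = 14.58×3.2576 + ½×0.59×3.2576² = 50.6263.

£50.63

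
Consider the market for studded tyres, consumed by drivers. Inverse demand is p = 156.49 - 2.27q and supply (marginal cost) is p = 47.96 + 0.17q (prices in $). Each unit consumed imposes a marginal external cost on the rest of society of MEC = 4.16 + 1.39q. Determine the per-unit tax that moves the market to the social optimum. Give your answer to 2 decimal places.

Social marginal benefit = demand − MEC = 152.33 - 3.66q.
Set SMB = MC: 152.33 - 3.66q = 47.96 + 0.17q → q* = 27.2507.
The Pigouvian tax equals MEC at q*: 4.16 + 1.39×27.2507 = 42.0385.

tax = $42.04 per unit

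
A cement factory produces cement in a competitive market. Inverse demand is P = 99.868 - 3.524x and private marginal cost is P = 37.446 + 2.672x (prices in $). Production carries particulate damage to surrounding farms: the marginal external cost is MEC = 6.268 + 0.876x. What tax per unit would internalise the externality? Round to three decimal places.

tax = $13.224 per unit

Social marginal cost = private MC + MEC = 43.714 + 3.548x.
Set SMC = demand: 43.714 + 3.548x = 99.868 - 3.524x → x* = 7.9403.
The Pigouvian tax equals MEC at x*: 6.268 + 0.876×7.9403 = 13.2237.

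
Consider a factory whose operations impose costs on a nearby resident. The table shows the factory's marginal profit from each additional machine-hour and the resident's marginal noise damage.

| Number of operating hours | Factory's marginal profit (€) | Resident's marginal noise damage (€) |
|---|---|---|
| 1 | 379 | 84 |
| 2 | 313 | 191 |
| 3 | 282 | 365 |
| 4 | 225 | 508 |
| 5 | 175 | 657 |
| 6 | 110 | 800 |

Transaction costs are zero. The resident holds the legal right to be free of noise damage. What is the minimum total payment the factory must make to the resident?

Efficient level: marginal profit ≥ marginal noise damage through level 2, so k* = 2.
With the resident holding the right, the factory must at least compensate total damage at k*: 84 + 191 = 275.

€275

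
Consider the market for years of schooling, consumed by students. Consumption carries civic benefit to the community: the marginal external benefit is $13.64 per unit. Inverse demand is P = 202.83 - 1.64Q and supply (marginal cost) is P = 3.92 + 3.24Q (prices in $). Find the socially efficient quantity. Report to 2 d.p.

Social marginal benefit = demand + MEB = 216.47 - 1.64Q.
Set SMB = MC: 216.47 - 1.64Q = 3.92 + 3.24Q → Q* = 43.5553.

Q* = 43.56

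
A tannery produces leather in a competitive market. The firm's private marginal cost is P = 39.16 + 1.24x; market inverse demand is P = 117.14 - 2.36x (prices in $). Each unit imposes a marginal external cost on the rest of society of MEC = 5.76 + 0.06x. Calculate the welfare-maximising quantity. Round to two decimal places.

x* = 19.73

Social marginal cost = private MC + MEC = 44.92 + 1.30x.
Set SMC = demand: 44.92 + 1.30x = 117.14 - 2.36x → x* = 19.7322.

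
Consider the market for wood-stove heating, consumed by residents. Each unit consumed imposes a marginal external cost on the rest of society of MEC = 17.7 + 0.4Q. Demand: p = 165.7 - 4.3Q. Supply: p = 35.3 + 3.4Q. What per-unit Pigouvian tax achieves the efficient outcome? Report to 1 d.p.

tax = 23.3 per unit

Social marginal benefit = demand − MEC = 148.0 - 4.7Q.
Set SMB = MC: 148.0 - 4.7Q = 35.3 + 3.4Q → Q* = 13.9136.
The Pigouvian tax equals MEC at Q*: 17.7 + 0.4×13.9136 = 23.2654.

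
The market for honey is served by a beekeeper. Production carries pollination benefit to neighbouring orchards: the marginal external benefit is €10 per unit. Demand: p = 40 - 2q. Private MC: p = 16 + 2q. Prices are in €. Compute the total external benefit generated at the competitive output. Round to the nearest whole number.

€60

Market equilibrium (private): 16 + 2q = 40 - 2q → q_m = 6.0000.
Total external benefit = MEB × q_m = 10 × 6.0000 = 60.0000.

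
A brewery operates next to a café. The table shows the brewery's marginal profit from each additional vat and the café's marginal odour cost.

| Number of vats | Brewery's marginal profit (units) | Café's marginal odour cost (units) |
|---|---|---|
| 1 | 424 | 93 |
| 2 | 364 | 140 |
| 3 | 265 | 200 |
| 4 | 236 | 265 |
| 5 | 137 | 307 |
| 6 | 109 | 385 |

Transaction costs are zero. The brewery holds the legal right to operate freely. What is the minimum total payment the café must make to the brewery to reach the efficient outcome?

Left alone the brewery would choose level 6 (marginal profit stays positive).
Efficient level: k* = 3 (marginal profit ≥ marginal odour cost through 3).
The café must at least cover the brewery's forgone profit from cutting 6→3: 236 + 137 + 109 = 482.

482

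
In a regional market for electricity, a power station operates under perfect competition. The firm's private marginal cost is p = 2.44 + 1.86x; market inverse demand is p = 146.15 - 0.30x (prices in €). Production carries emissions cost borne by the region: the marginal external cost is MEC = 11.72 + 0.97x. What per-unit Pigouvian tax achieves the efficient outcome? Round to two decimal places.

tax = €52.62 per unit

Social marginal cost = private MC + MEC = 14.16 + 2.83x.
Set SMC = demand: 14.16 + 2.83x = 146.15 - 0.30x → x* = 42.1693.
The Pigouvian tax equals MEC at x*: 11.72 + 0.97×42.1693 = 52.6242.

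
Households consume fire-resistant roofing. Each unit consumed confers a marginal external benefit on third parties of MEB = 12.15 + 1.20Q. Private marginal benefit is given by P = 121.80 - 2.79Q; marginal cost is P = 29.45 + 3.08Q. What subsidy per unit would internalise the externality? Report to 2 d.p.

subsidy = 39.00 per unit

Social marginal benefit = demand + MEB = 133.95 - 1.59Q.
Set SMB = MC: 133.95 - 1.59Q = 29.45 + 3.08Q → Q* = 22.3769.
The Pigouvian subsidy equals MEB at Q*: 12.15 + 1.20×22.3769 = 39.0023.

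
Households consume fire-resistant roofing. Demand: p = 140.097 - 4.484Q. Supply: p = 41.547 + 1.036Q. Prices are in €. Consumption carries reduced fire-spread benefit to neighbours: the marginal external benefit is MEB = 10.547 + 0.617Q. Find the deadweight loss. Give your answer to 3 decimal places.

DWL = €47.414

Market equilibrium (private): 41.547 + 1.036Q = 140.097 - 4.484Q → Q_m = 17.8533.
Social marginal benefit = demand + MEB = 150.644 - 3.867Q.
Set SMB = MC: 150.644 - 3.867Q = 41.547 + 1.036Q → Q* = 22.2511.
The welfare-loss triangle has base |Q_m − Q*| and height MEB(Q_m) (the vertical gap between SMB and MC is zero at Q* and MEB at Q_m).
DWL = ½ × 4.3978 × 21.5625 = 47.4138.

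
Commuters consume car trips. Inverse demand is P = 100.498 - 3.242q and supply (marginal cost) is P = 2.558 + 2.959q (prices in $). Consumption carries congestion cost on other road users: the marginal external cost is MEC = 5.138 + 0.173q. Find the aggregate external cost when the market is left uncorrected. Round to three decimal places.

Market equilibrium (private): 2.558 + 2.959q = 100.498 - 3.242q → q_m = 15.7942.
Total external cost = ∫₀^{q_m} (5.138 + 0.173q) dq = 5.138×15.7942 + ½×0.173×15.7942² = 102.7286.

$102.729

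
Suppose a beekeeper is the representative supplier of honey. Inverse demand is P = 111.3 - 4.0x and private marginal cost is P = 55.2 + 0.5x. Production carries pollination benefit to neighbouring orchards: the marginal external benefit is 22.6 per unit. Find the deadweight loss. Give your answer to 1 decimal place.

Market equilibrium (private): 55.2 + 0.5x = 111.3 - 4.0x → x_m = 12.4667.
Social marginal cost = private MC − MEB = 32.6 + 0.5x.
Set SMC = demand: 32.6 + 0.5x = 111.3 - 4.0x → x* = 17.4889.
Between x* and x_m the wedge demand − SMC runs linearly from 0 to MEB(x_m), so the loss is a triangle.
DWL = ½ × 5.0222 × 22.6000 = 56.7509.

DWL = 56.8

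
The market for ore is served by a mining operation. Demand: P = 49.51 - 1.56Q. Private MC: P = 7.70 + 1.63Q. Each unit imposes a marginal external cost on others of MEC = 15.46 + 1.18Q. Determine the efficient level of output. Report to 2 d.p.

Social marginal cost = private MC + MEC = 23.16 + 2.81Q.
Set SMC = demand: 23.16 + 2.81Q = 49.51 - 1.56Q → Q* = 6.0297.

Q* = 6.03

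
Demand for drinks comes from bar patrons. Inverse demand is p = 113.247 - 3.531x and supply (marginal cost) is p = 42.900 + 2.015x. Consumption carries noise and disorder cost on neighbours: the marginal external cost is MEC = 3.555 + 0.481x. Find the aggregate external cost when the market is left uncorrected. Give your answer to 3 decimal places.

83.787

Market equilibrium (private): 42.900 + 2.015x = 113.247 - 3.531x → x_m = 12.6843.
Total external cost = ∫₀^{x_m} (3.555 + 0.481x) dx = 3.555×12.6843 + ½×0.481×12.6843² = 83.7871.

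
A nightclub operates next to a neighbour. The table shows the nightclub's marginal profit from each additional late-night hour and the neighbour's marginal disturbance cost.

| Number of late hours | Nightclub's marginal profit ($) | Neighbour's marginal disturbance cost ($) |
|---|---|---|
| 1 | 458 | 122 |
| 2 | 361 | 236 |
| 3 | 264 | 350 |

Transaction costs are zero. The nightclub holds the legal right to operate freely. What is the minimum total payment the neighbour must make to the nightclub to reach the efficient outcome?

$264

Left alone the nightclub would choose level 3 (marginal profit stays positive).
Efficient level: k* = 2 (marginal profit ≥ marginal disturbance cost through 2).
The neighbour must at least cover the nightclub's forgone profit from cutting 3→2: 264 = 264.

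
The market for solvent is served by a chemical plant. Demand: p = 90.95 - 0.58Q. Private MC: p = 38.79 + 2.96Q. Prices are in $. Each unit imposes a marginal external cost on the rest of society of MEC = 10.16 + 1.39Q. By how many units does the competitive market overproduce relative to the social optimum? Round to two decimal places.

6.22 units

Market equilibrium (private): 38.79 + 2.96Q = 90.95 - 0.58Q → Q_m = 14.7345.
Social marginal cost = private MC + MEC = 48.95 + 4.35Q.
Set SMC = demand: 48.95 + 4.35Q = 90.95 - 0.58Q → Q* = 8.5193.
Gap = |14.7345 − 8.5193| = 6.2152.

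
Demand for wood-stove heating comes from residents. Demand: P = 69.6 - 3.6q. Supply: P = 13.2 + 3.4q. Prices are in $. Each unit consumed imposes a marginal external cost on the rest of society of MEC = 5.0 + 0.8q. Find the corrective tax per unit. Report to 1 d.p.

tax = $10.3 per unit

Social marginal benefit = demand − MEC = 64.6 - 4.4q.
Set SMB = MC: 64.6 - 4.4q = 13.2 + 3.4q → q* = 6.5897.
The Pigouvian tax equals MEC at q*: 5.0 + 0.8×6.5897 = 10.2718.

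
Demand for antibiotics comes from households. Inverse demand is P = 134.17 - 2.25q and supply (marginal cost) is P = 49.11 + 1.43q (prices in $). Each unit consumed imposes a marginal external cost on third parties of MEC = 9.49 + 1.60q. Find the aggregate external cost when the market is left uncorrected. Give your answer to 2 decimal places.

$646.76

Market equilibrium (private): 49.11 + 1.43q = 134.17 - 2.25q → q_m = 23.1141.
Total external cost = ∫₀^{q_m} (9.49 + 1.60q) dq = 9.49×23.1141 + ½×1.60×23.1141² = 646.7621.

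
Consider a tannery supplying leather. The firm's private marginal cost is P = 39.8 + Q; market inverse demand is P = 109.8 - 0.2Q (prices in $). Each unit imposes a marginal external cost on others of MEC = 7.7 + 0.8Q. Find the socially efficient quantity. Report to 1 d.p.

Social marginal cost = private MC + MEC = 47.5 + 1.8Q.
Set SMC = demand: 47.5 + 1.8Q = 109.8 - 0.2Q → Q* = 31.1500.

Q* = 31.2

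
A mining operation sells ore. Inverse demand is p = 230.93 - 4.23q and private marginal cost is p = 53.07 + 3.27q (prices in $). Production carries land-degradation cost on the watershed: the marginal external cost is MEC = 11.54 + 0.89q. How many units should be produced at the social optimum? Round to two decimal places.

q* = 19.82

Social marginal cost = private MC + MEC = 64.61 + 4.16q.
Set SMC = demand: 64.61 + 4.16q = 230.93 - 4.23q → q* = 19.8236.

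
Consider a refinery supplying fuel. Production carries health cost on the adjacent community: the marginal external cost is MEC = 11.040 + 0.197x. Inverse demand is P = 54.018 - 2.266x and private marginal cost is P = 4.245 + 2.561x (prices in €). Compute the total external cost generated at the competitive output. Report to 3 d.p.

€124.311

Market equilibrium (private): 4.245 + 2.561x = 54.018 - 2.266x → x_m = 10.3114.
Total external cost = ∫₀^{x_m} (11.040 + 0.197x) dx = 11.040×10.3114 + ½×0.197×10.3114² = 124.3109.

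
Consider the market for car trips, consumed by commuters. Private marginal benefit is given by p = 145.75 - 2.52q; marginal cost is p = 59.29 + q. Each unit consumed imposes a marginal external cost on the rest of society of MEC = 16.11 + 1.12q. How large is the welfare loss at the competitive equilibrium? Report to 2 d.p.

Market equilibrium (private): 59.29 + q = 145.75 - 2.52q → q_m = 24.5625.
Social marginal benefit = demand − MEC = 129.64 - 3.64q.
Set SMB = MC: 129.64 - 3.64q = 59.29 + q → q* = 15.1616.
Height of the DWL triangle at q_m is MC(q_m) − SMB(q_m) = MEC(q_m) = 43.6200.
DWL = ½ × 9.4009 × 43.6200 = 205.0336.

DWL = 205.03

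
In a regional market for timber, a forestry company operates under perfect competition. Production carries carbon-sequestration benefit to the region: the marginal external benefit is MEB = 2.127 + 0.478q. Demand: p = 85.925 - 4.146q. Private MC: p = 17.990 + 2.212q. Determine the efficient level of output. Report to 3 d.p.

Social marginal cost = private MC − MEB = 15.863 + 1.734q.
Set SMC = demand: 15.863 + 1.734q = 85.925 - 4.146q → q* = 11.9153.

q* = 11.915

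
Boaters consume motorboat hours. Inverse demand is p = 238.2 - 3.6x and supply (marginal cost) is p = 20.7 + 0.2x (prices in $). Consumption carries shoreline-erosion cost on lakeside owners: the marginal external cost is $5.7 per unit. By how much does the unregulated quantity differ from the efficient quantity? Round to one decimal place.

Market equilibrium (private): 20.7 + 0.2x = 238.2 - 3.6x → x_m = 57.2368.
Social marginal benefit = demand − MEC = 232.5 - 3.6x.
Set SMB = MC: 232.5 - 3.6x = 20.7 + 0.2x → x* = 55.7368.
Gap = |57.2368 − 55.7368| = 1.5000.

1.5 units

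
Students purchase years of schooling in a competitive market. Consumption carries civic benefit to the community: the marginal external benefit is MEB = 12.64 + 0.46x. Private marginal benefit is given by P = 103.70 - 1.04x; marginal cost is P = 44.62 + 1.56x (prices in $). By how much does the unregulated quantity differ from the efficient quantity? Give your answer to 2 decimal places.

10.79 units

Market equilibrium (private): 44.62 + 1.56x = 103.70 - 1.04x → x_m = 22.7231.
Social marginal benefit = demand + MEB = 116.34 - 0.58x.
Set SMB = MC: 116.34 - 0.58x = 44.62 + 1.56x → x* = 33.5140.
Gap = |22.7231 − 33.5140| = 10.7909.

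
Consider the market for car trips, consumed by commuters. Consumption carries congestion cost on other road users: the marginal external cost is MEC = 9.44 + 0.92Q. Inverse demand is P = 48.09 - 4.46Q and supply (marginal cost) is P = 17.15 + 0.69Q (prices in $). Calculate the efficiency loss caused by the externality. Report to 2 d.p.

Market equilibrium (private): 17.15 + 0.69Q = 48.09 - 4.46Q → Q_m = 6.0078.
Social marginal benefit = demand − MEC = 38.65 - 5.38Q.
Set SMB = MC: 38.65 - 5.38Q = 17.15 + 0.69Q → Q* = 3.5420.
The welfare-loss triangle has base |Q_m − Q*| and height MEC(Q_m) (the vertical gap between SMB and MC is zero at Q* and MEC at Q_m).
DWL = ½ × 2.4658 × 14.9671 = 18.4529.

DWL = $18.45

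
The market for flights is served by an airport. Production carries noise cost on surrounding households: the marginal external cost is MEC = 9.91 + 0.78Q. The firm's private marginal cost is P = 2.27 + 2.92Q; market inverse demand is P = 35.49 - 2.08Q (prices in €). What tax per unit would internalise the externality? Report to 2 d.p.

tax = €13.06 per unit

Social marginal cost = private MC + MEC = 12.18 + 3.70Q.
Set SMC = demand: 12.18 + 3.70Q = 35.49 - 2.08Q → Q* = 4.0329.
The Pigouvian tax equals MEC at Q*: 9.91 + 0.78×4.0329 = 13.0557.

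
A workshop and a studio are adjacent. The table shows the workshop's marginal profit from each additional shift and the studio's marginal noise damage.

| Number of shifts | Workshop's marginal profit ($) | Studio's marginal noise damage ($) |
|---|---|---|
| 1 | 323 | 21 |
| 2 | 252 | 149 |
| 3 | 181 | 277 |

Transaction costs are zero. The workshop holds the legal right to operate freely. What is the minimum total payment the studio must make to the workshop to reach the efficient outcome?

$181

Left alone the workshop would choose level 3 (marginal profit stays positive).
Efficient level: k* = 2 (marginal profit ≥ marginal noise damage through 2).
The studio must at least cover the workshop's forgone profit from cutting 3→2: 181 = 181.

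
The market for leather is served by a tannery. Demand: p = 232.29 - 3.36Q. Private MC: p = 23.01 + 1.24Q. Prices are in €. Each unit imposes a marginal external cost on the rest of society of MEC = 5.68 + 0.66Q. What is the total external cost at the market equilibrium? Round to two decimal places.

€941.47

Market equilibrium (private): 23.01 + 1.24Q = 232.29 - 3.36Q → Q_m = 45.4957.
Total external cost = ∫₀^{Q_m} (5.68 + 0.66Q) dQ = 5.68×45.4957 + ½×0.66×45.4957² = 941.4690.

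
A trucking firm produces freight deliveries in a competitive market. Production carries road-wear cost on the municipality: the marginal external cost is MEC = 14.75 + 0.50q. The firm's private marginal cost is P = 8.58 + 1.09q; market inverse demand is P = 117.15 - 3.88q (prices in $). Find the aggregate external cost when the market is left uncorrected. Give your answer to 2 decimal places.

$441.52

Market equilibrium (private): 8.58 + 1.09q = 117.15 - 3.88q → q_m = 21.8451.
Total external cost = ∫₀^{q_m} (14.75 + 0.50q) dq = 14.75×21.8451 + ½×0.50×21.8451² = 441.5173.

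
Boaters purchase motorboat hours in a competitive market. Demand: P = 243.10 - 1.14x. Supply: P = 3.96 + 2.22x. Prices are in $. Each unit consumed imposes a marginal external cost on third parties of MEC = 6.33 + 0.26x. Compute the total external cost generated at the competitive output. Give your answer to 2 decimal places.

$1109.04

Market equilibrium (private): 3.96 + 2.22x = 243.10 - 1.14x → x_m = 71.1726.
Total external cost = ∫₀^{x_m} (6.33 + 0.26x) dx = 6.33×71.1726 + ½×0.26×71.1726² = 1109.0426.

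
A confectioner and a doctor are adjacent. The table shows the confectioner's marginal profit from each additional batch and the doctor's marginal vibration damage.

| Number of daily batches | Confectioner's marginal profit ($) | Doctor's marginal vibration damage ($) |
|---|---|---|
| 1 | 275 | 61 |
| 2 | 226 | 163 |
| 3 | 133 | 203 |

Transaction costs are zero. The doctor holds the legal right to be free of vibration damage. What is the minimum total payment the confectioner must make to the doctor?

Efficient level: marginal profit ≥ marginal vibration damage through level 2, so k* = 2.
With the doctor holding the right, the confectioner must at least compensate total damage at k*: 61 + 163 = 224.

$224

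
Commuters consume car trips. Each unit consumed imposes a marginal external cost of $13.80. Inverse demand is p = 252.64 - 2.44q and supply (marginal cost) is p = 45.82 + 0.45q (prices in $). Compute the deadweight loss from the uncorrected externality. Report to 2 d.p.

DWL = $32.95

Market equilibrium (private): 45.82 + 0.45q = 252.64 - 2.44q → q_m = 71.5640.
Social marginal benefit = demand − MEC = 238.84 - 2.44q.
Set SMB = MC: 238.84 - 2.44q = 45.82 + 0.45q → q* = 66.7889.
The loss is the area between SMB and MC from q* to q_m; with linear curves that's a triangle of height MEC(q_m).
DWL = ½ × 4.7751 × 13.8000 = 32.9482.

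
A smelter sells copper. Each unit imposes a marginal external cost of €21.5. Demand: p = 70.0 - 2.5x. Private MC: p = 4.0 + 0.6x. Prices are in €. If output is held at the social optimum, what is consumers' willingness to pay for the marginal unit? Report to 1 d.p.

P = €34.1

Social marginal cost = private MC + MEC = 25.5 + 0.6x.
Set SMC = demand: 25.5 + 0.6x = 70.0 - 2.5x → x* = 14.3548.
Consumer price on the demand curve at x*: 70.0 − 2.5×14.3548 = 34.1130.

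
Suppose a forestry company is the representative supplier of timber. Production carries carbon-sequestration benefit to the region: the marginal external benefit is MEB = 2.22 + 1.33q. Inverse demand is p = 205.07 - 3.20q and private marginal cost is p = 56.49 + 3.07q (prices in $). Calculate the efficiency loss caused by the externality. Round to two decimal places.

Market equilibrium (private): 56.49 + 3.07q = 205.07 - 3.20q → q_m = 23.6970.
Social marginal cost = private MC − MEB = 54.27 + 1.74q.
Set SMC = demand: 54.27 + 1.74q = 205.07 - 3.20q → q* = 30.5263.
Between q* and q_m the wedge demand − SMC runs linearly from 0 to MEB(q_m), so the loss is a triangle.
DWL = ½ × 6.8293 × 33.7370 = 115.2000.

DWL = $115.20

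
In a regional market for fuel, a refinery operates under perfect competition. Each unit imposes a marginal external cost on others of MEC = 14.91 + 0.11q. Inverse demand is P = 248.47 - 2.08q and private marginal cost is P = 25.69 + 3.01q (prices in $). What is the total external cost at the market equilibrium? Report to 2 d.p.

$757.94

Market equilibrium (private): 25.69 + 3.01q = 248.47 - 2.08q → q_m = 43.7682.
Total external cost = ∫₀^{q_m} (14.91 + 0.11q) dq = 14.91×43.7682 + ½×0.11×43.7682² = 757.9449.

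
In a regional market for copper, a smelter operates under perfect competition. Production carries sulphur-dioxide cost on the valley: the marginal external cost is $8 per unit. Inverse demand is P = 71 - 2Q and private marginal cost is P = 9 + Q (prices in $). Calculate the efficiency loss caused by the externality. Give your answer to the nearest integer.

Market equilibrium (private): 9 + Q = 71 - 2Q → Q_m = 20.6667.
Social marginal cost = private MC + MEC = 17 + Q.
Set SMC = demand: 17 + Q = 71 - 2Q → Q* = 18.0000.
The loss is the area between SMC and demand from Q* to Q_m; with linear curves that's a triangle of height MEC(Q_m).
DWL = ½ × 2.6667 × 8.0000 = 10.6668.

DWL = $11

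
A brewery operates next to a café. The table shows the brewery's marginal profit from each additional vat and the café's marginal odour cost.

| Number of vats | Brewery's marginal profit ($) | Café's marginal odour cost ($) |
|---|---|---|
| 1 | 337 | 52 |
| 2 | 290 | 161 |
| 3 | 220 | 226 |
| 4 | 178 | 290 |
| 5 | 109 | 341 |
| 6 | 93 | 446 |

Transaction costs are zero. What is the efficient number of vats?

2

Bargaining reaches the level where marginal profit last exceeds marginal odour cost.
That holds through level 2 (290 ≥ 161) but not at 3 (220 < 226).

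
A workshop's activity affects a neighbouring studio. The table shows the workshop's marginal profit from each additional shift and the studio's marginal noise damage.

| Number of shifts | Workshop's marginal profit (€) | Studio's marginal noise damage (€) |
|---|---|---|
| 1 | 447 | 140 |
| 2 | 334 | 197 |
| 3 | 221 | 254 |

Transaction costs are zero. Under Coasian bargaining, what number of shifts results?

2

Bargaining reaches the level where marginal profit last exceeds marginal noise damage.
That holds through level 2 (334 ≥ 197) but not at 3 (221 < 254).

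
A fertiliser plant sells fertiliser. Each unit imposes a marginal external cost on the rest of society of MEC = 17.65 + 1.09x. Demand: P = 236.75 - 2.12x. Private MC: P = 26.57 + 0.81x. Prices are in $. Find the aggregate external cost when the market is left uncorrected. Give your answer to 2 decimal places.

$4070.53

Market equilibrium (private): 26.57 + 0.81x = 236.75 - 2.12x → x_m = 71.7338.
Total external cost = ∫₀^{x_m} (17.65 + 1.09x) dx = 17.65×71.7338 + ½×1.09×71.7338² = 4070.5288.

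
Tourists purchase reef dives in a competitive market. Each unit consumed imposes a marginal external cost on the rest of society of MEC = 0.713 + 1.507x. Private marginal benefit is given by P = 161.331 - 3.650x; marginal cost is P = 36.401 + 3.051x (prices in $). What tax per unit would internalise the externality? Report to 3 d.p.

Social marginal benefit = demand − MEC = 160.618 - 5.157x.
Set SMB = MC: 160.618 - 5.157x = 36.401 + 3.051x → x* = 15.1337.
The Pigouvian tax equals MEC at x*: 0.713 + 1.507×15.1337 = 23.5195.

tax = $23.519 per unit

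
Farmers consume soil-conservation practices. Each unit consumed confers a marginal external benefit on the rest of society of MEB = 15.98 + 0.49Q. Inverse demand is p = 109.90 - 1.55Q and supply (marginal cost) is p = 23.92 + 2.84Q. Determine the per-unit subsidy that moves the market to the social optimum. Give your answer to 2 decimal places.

subsidy = 28.79 per unit

Social marginal benefit = demand + MEB = 125.88 - 1.06Q.
Set SMB = MC: 125.88 - 1.06Q = 23.92 + 2.84Q → Q* = 26.1436.
The Pigouvian subsidy equals MEB at Q*: 15.98 + 0.49×26.1436 = 28.7904.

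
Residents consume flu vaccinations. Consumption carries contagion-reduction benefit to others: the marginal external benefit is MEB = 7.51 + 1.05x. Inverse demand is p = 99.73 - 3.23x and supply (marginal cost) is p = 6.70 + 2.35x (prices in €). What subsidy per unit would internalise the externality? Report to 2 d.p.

Social marginal benefit = demand + MEB = 107.24 - 2.18x.
Set SMB = MC: 107.24 - 2.18x = 6.70 + 2.35x → x* = 22.1943.
The Pigouvian subsidy equals MEB at x*: 7.51 + 1.05×22.1943 = 30.8140.

subsidy = €30.81 per unit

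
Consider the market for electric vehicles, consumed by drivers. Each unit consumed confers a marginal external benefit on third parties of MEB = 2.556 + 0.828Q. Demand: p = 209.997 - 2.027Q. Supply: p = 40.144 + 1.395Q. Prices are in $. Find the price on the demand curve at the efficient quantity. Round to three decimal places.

Social marginal benefit = demand + MEB = 212.553 - 1.199Q.
Set SMB = MC: 212.553 - 1.199Q = 40.144 + 1.395Q → Q* = 66.4645.
Consumer price on the demand curve at Q*: 209.997 − 2.027×66.4645 = 75.2735.

P = $75.273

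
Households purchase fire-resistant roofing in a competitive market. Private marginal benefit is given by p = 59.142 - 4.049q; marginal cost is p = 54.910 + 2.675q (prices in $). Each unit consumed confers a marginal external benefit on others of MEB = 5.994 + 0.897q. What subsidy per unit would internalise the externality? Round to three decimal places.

subsidy = $7.568 per unit

Social marginal benefit = demand + MEB = 65.136 - 3.152q.
Set SMB = MC: 65.136 - 3.152q = 54.910 + 2.675q → q* = 1.7549.
The Pigouvian subsidy equals MEB at q*: 5.994 + 0.897×1.7549 = 7.5681.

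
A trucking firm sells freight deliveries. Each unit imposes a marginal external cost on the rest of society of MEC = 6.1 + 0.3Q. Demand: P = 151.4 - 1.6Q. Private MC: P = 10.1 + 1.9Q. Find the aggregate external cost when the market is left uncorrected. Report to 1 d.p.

490.7

Market equilibrium (private): 10.1 + 1.9Q = 151.4 - 1.6Q → Q_m = 40.3714.
Total external cost = ∫₀^{Q_m} (6.1 + 0.3Q) dQ = 6.1×40.3714 + ½×0.3×40.3714² = 490.7430.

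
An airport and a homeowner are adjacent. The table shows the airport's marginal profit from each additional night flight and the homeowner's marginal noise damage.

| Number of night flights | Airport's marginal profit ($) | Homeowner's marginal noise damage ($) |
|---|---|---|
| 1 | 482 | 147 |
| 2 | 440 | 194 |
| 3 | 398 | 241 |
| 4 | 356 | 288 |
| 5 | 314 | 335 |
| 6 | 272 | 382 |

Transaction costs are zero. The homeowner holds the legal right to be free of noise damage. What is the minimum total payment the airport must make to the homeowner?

Efficient level: marginal profit ≥ marginal noise damage through level 4, so k* = 4.
With the homeowner holding the right, the airport must at least compensate total damage at k*: 147 + 194 + 241 + 288 = 870.

$870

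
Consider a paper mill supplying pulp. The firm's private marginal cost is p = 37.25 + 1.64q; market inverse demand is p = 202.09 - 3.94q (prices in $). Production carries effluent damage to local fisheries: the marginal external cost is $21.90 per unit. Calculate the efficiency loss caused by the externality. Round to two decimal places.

DWL = $42.98

Market equilibrium (private): 37.25 + 1.64q = 202.09 - 3.94q → q_m = 29.5412.
Social marginal cost = private MC + MEC = 59.15 + 1.64q.
Set SMC = demand: 59.15 + 1.64q = 202.09 - 3.94q → q* = 25.6165.
The welfare-loss triangle has base |q_m − q*| and height MEC(q_m) (the vertical gap between SMC and demand is zero at q* and MEC at q_m).
DWL = ½ × 3.9247 × 21.9000 = 42.9755.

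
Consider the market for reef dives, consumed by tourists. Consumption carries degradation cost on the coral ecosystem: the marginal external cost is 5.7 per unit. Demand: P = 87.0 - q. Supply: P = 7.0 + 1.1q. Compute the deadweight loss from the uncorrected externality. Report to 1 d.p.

Market equilibrium (private): 7.0 + 1.1q = 87.0 - q → q_m = 38.0952.
Social marginal benefit = demand − MEC = 81.3 - q.
Set SMB = MC: 81.3 - q = 7.0 + 1.1q → q* = 35.3810.
The welfare-loss triangle has base |q_m − q*| and height MEC(q_m) (the vertical gap between SMB and MC is zero at q* and MEC at q_m).
DWL = ½ × 2.7142 × 5.7000 = 7.7355.

DWL = 7.7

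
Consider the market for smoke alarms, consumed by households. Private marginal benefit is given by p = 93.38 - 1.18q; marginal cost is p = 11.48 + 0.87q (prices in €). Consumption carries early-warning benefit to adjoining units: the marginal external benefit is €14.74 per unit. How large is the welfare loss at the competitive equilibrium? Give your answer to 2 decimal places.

DWL = €52.99

Market equilibrium (private): 11.48 + 0.87q = 93.38 - 1.18q → q_m = 39.9512.
Social marginal benefit = demand + MEB = 108.12 - 1.18q.
Set SMB = MC: 108.12 - 1.18q = 11.48 + 0.87q → q* = 47.1415.
Height of the DWL triangle at q_m is SMB(q_m) − MC(q_m) = MEB(q_m) = 14.7400.
DWL = ½ × 7.1903 × 14.7400 = 52.9925.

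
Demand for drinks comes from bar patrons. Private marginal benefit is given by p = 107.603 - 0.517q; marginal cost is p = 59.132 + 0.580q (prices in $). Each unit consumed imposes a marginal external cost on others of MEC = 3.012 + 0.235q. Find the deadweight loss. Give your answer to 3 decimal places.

Market equilibrium (private): 59.132 + 0.580q = 107.603 - 0.517q → q_m = 44.1851.
Social marginal benefit = demand − MEC = 104.591 - 0.752q.
Set SMB = MC: 104.591 - 0.752q = 59.132 + 0.580q → q* = 34.1284.
The welfare-loss triangle has base |q_m − q*| and height MEC(q_m) (the vertical gap between SMB and MC is zero at q* and MEC at q_m).
DWL = ½ × 10.0567 × 13.3955 = 67.3573.

DWL = $67.357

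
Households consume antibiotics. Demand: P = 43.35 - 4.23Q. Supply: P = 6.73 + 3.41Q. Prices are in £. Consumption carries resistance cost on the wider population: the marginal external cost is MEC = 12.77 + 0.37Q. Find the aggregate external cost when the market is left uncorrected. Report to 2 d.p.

Market equilibrium (private): 6.73 + 3.41Q = 43.35 - 4.23Q → Q_m = 4.7932.
Total external cost = ∫₀^{Q_m} (12.77 + 0.37Q) dQ = 12.77×4.7932 + ½×0.37×4.7932² = 65.4595.

£65.46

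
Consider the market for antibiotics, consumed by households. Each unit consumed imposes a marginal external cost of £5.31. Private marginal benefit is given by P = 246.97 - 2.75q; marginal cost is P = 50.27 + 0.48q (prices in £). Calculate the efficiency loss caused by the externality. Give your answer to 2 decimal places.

Market equilibrium (private): 50.27 + 0.48q = 246.97 - 2.75q → q_m = 60.8978.
Social marginal benefit = demand − MEC = 241.66 - 2.75q.
Set SMB = MC: 241.66 - 2.75q = 50.27 + 0.48q → q* = 59.2539.
The loss is the area between SMB and MC from q* to q_m; with linear curves that's a triangle of height MEC(q_m).
DWL = ½ × 1.6439 × 5.3100 = 4.3646.

DWL = £4.36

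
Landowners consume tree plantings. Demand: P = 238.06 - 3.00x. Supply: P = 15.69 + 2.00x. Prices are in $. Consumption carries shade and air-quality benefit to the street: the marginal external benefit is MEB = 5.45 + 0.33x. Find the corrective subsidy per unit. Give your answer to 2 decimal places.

subsidy = $21.55 per unit

Social marginal benefit = demand + MEB = 243.51 - 2.67x.
Set SMB = MC: 243.51 - 2.67x = 15.69 + 2.00x → x* = 48.7837.
The Pigouvian subsidy equals MEB at x*: 5.45 + 0.33×48.7837 = 21.5486.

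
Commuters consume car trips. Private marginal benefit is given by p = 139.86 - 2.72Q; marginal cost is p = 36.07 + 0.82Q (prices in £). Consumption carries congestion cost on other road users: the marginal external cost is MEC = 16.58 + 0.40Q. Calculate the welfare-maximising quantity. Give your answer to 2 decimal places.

Q* = 22.13

Social marginal benefit = demand − MEC = 123.28 - 3.12Q.
Set SMB = MC: 123.28 - 3.12Q = 36.07 + 0.82Q → Q* = 22.1345.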